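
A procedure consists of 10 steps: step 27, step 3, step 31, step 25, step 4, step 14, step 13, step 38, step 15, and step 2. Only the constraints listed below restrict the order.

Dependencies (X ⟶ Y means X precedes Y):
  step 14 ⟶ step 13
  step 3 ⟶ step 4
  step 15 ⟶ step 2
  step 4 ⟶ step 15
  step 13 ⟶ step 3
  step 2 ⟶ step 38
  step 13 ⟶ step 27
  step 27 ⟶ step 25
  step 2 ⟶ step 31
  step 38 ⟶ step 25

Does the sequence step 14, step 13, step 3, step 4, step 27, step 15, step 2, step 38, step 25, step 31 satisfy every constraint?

Going through the constraints one by one, each required predecessor appears earlier in the sequence than its dependent — e.g. step 27 (position 5) is before step 25 (position 9), as required.

Yes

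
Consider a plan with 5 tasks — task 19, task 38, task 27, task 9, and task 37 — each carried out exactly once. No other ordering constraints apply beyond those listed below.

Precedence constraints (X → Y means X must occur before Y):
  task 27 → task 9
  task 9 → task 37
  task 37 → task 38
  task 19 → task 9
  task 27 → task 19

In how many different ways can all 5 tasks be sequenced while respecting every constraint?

1

Only task 27 has no prerequisites, so it must go first.
Continuing from there, at each step only one task has all its prerequisites placed, so the ordering is fully determined — there is exactly 1.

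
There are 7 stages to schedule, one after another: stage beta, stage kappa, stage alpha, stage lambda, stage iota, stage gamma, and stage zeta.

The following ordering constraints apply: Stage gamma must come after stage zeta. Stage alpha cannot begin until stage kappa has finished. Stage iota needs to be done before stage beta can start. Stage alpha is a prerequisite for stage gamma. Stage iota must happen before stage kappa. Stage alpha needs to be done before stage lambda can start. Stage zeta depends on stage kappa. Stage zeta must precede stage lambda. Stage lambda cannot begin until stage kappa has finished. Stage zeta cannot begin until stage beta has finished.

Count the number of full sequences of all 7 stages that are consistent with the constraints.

Stage iota is the only stage with nothing required before it, so every ordering starts there.
Counting all ways to extend the partial order to a total order gives 10.

10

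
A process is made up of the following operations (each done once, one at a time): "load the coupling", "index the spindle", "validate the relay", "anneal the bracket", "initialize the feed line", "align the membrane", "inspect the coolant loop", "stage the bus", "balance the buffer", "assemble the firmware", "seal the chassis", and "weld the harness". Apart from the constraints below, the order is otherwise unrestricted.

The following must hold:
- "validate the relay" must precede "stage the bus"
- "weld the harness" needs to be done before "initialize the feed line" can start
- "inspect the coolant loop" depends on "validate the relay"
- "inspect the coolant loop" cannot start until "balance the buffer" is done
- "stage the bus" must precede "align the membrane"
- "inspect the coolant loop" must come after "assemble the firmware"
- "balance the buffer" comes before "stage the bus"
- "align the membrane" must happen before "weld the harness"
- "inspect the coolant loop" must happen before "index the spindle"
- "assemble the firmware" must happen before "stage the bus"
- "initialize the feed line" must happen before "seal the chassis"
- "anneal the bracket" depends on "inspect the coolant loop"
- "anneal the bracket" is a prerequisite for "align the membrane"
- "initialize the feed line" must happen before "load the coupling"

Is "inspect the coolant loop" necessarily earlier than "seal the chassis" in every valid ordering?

Tracing the constraints gives a chain: "inspect the coolant loop" → "anneal the bracket" → "align the membrane" → "weld the harness" → "initialize the feed line" → "seal the chassis".
Hence "inspect the coolant loop" necessarily comes before "seal the chassis".

Yes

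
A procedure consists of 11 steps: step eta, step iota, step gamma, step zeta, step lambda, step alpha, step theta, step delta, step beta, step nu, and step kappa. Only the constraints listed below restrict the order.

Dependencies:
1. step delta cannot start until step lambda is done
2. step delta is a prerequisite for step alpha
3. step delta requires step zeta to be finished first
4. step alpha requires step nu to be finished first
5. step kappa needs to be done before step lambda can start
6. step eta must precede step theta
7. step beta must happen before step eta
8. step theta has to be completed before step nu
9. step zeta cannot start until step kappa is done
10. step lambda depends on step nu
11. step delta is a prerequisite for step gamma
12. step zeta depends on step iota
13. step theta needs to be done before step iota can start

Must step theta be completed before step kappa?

No chain of constraints connects step theta to step kappa in either direction.
So step theta can come before step kappa or after — it is not forced.

No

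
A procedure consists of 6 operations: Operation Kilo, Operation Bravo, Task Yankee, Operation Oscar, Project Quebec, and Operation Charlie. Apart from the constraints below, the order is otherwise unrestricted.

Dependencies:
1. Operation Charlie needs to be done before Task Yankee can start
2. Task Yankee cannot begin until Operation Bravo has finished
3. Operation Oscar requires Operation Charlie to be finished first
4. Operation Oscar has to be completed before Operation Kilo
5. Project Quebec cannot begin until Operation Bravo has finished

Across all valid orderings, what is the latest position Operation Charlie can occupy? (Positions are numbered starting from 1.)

3

The operations that are forced after Operation Charlie, directly or by a chain of constraints, are Operation Kilo, Task Yankee, Operation Oscar. That's 3 operations.
So at least 3 operations follow Operation Charlie, putting Operation Charlie no later than position 3. That position is achievable by scheduling everything else first.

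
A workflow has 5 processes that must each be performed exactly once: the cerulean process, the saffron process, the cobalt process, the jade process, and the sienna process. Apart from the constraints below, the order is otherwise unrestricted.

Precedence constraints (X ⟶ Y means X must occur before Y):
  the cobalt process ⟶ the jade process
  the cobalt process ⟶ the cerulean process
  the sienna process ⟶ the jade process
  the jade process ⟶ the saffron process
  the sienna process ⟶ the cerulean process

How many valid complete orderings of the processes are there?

6

2 processes have no prerequisites (the cobalt process, the sienna process), so any of them could come first.
Enumerating by repeatedly choosing an available process (one whose prerequisites are all placed) gives 6 distinct complete orderings.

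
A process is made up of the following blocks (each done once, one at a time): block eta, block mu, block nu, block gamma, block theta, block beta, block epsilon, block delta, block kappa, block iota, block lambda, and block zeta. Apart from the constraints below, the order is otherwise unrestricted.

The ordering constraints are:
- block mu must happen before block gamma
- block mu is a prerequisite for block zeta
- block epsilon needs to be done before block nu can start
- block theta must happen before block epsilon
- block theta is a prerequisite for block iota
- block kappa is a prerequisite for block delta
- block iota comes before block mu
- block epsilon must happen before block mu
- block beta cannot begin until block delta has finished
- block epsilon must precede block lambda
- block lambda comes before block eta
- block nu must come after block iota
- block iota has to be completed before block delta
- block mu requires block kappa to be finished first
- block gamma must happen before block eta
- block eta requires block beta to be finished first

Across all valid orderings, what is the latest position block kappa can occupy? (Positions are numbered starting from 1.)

6

The blocks that are forced after block kappa, directly or by a chain of constraints, are block eta, block mu, block gamma, block beta, block delta, block zeta. That's 6 blocks.
So at least 6 blocks follow block kappa, putting block kappa no later than position 6. That position is achievable by scheduling everything else first.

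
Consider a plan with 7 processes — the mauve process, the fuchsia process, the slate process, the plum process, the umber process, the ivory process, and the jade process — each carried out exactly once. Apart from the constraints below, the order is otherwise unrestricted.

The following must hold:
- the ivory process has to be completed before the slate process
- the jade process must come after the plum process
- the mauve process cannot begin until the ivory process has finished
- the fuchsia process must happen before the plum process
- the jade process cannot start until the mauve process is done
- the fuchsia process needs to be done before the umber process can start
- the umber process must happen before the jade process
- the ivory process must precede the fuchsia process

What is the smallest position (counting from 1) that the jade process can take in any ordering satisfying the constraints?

Every process that must precede the jade process has to come before it. Tracing all chains that end at the jade process, those processes are: the mauve process, the fuchsia process, the plum process, the umber process, the ivory process — 5 in total.
With 5 mandatory predecessors, the earliest the jade process can sit is position 5+1 = 6, and placing just those 5 first achieves it.

6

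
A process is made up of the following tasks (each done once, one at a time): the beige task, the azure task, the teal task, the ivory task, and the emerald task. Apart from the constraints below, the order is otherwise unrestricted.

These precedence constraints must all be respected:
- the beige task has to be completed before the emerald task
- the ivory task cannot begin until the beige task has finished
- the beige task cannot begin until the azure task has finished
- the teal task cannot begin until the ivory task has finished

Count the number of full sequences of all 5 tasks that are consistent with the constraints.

3

Only the azure task has no prerequisites, so it must go first.
Enumerating by repeatedly choosing an available task (one whose prerequisites are all placed) gives 3 distinct complete orderings.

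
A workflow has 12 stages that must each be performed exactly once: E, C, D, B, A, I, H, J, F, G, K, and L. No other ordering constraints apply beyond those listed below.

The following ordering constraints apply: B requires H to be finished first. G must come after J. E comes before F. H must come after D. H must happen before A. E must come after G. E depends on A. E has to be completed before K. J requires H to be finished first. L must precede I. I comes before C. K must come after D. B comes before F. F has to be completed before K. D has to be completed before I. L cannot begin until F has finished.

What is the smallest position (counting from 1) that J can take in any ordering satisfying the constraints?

The stages that are forced before J, directly or transitively, are D, H. That's 2 stages.
So at minimum 2 stages come before J, putting J no earlier than position 3. That position is achievable by scheduling exactly those predecessors first.

3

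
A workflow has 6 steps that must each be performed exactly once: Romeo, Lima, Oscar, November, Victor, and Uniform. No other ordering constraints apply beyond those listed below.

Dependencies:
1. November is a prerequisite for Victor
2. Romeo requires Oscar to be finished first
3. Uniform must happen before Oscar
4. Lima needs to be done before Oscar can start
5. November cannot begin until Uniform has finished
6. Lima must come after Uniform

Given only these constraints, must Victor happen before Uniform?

In fact the dependencies run the other way: Uniform → November → Victor.
So Victor never precedes Uniform.

No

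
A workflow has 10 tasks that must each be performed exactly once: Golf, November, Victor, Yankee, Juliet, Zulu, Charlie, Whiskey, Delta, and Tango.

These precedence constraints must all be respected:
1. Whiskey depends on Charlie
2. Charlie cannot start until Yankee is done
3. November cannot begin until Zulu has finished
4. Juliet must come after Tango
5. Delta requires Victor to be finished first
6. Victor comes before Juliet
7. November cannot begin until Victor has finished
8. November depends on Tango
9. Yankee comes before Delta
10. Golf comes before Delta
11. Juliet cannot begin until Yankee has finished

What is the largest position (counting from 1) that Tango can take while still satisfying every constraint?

Every task that must follow Tango has to come after it. Tracing all chains starting from Tango, those tasks are: November, Juliet — 2 in total.
With 2 mandatory successors out of 10 tasks total, the latest slot for Tango is 10−2 = 8, and it's reachable by doing all non-successors before Tango.

8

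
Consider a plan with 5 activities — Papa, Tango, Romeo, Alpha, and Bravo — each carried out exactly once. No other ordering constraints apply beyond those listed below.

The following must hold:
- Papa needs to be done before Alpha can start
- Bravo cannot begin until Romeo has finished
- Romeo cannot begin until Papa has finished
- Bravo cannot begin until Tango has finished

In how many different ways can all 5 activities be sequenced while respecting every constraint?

2 activities have no prerequisites (Papa, Tango), so any of them could come first.
Counting all ways to extend the partial order to a total order gives 11.

11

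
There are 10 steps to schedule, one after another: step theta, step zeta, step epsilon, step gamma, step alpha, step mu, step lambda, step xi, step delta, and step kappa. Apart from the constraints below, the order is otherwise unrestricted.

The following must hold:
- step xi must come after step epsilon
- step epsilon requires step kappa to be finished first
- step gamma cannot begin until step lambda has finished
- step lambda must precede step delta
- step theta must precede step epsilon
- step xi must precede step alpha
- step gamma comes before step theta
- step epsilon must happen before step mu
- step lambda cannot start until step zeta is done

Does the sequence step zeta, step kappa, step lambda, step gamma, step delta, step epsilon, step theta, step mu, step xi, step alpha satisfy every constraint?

In the proposed order, step epsilon appears before step theta.
That contradicts the constraint that step theta must precede step epsilon.

No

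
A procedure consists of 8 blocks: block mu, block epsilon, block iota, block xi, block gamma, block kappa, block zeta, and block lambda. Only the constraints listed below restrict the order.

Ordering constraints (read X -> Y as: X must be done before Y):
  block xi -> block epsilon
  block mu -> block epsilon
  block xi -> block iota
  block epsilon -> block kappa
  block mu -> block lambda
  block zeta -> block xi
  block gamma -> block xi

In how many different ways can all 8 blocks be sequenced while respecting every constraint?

The blocks with no prerequisites are block mu, block gamma, block zeta; any of them can be placed first.
Enumerating by repeatedly choosing an available block (one whose prerequisites are all placed) gives 138 distinct complete orderings.

138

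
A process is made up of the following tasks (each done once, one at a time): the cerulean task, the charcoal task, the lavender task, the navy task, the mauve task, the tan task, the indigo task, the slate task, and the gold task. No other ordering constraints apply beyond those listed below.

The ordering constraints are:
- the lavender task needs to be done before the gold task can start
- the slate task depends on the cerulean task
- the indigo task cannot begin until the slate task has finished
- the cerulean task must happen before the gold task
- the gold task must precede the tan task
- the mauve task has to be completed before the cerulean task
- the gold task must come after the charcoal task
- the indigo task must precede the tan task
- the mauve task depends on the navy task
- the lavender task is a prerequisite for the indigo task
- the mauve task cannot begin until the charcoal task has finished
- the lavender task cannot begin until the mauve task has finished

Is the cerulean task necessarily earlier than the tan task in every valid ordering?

Chaining the stated constraints: the cerulean task → the gold task → the tan task.
Hence the cerulean task necessarily comes before the tan task.

Yes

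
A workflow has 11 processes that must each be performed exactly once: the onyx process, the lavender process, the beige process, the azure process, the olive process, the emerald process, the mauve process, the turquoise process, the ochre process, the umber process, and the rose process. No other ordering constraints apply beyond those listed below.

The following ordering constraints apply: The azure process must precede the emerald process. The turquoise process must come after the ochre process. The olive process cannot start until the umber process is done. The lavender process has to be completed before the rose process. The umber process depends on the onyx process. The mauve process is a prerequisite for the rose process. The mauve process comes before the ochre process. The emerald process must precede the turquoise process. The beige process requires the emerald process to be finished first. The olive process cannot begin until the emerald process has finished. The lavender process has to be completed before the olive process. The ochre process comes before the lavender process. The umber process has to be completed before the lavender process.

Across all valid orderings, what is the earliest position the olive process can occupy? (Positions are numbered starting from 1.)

The processes that are forced before the olive process, directly or transitively, are the onyx process, the lavender process, the azure process, the emerald process, the mauve process, the ochre process, the umber process. That's 7 processes.
So at minimum 7 processes come before the olive process, putting the olive process no earlier than position 8. That position is achievable by scheduling exactly those predecessors first.

8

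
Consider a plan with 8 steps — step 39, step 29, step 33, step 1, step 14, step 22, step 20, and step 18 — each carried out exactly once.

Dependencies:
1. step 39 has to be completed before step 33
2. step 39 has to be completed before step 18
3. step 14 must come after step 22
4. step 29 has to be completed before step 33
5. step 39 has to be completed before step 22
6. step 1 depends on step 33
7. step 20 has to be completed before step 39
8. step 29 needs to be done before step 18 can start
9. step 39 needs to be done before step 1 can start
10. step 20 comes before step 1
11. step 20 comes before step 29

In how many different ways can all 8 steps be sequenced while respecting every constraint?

Only step 20 has no prerequisites, so it must go first.
Systematically extending each partial ordering one step at a time and counting, there are 75 complete orderings.

75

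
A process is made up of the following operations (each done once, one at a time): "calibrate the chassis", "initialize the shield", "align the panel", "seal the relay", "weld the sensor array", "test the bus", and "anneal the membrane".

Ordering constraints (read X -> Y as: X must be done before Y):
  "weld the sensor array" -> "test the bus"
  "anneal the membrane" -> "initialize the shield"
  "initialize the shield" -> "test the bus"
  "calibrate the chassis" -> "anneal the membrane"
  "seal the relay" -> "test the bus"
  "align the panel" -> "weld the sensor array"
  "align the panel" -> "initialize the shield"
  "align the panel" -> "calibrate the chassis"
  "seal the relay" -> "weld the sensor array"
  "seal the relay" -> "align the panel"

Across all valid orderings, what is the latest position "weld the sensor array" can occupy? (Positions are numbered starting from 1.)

6

The only operation forced after "weld the sensor array" (directly or by a chain) is "test the bus".
With 1 mandatory successor out of 7 operations total, the latest slot for "weld the sensor array" is 7−1 = 6, and it's reachable by doing all non-successors before "weld the sensor array".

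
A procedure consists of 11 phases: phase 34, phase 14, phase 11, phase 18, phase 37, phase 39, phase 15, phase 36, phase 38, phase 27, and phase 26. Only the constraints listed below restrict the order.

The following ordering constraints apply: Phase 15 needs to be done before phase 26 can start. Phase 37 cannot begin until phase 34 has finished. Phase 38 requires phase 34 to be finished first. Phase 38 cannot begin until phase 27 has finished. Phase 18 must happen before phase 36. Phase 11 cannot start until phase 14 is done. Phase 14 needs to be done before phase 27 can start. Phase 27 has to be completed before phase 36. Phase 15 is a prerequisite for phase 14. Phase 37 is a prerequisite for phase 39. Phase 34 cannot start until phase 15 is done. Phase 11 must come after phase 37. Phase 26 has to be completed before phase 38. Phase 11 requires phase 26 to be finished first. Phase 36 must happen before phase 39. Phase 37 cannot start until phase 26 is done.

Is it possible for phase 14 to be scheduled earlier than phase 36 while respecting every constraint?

Phase 14 is actually forced before phase 36 by the constraints, so certainly some valid ordering has phase 14 first.

Yes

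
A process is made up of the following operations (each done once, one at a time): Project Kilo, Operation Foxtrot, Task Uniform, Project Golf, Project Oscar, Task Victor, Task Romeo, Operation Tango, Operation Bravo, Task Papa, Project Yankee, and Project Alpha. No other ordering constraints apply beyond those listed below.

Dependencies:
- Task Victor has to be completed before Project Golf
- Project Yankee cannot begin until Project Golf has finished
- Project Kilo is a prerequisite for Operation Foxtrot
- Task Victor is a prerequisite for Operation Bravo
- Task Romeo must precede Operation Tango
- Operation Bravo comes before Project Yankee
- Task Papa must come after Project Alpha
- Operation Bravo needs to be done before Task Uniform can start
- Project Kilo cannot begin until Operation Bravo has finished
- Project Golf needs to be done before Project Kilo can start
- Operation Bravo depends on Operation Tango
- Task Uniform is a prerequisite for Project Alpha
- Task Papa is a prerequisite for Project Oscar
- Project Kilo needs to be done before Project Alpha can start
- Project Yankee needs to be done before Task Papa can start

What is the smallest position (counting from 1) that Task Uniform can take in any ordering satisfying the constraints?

5

Every operation that must precede Task Uniform has to come before it. Tracing all chains that end at Task Uniform, those operations are: Task Victor, Task Romeo, Operation Tango, Operation Bravo — 4 in total.
So at minimum 4 operations come before Task Uniform, putting Task Uniform no earlier than position 5. That position is achievable by scheduling exactly those predecessors first.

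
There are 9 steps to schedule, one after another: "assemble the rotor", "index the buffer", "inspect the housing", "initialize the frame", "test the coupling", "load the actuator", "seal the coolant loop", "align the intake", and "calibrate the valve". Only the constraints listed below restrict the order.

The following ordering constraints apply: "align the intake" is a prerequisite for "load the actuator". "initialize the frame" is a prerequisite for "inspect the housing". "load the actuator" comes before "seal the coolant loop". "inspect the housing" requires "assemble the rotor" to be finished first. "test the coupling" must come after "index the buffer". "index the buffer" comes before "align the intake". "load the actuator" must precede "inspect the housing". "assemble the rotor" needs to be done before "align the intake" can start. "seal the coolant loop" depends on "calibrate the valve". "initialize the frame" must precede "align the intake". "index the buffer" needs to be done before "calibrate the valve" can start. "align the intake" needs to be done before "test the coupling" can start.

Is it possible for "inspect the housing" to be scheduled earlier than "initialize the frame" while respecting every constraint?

No

There is a dependency chain "initialize the frame" → "inspect the housing", so "inspect the housing" always comes after "initialize the frame".
Hence "inspect the housing" can never be scheduled before "initialize the frame".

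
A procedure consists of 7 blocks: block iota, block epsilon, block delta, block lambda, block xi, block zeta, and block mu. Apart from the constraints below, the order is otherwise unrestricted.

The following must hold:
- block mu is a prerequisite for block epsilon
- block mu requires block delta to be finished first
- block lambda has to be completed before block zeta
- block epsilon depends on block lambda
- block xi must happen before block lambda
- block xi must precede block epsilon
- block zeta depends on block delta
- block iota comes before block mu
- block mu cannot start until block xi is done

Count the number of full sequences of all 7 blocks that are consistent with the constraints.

51

The blocks with no prerequisites are block iota, block delta, block xi; any of them can be placed first.
Counting all ways to extend the partial order to a total order gives 51.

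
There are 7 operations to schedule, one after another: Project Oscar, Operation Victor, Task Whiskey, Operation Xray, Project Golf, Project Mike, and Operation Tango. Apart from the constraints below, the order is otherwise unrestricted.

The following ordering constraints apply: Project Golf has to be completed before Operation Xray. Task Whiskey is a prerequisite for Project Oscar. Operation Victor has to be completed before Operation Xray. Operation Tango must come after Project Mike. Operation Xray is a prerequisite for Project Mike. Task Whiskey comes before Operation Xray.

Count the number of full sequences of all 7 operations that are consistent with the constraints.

30

3 operations have no prerequisites (Operation Victor, Task Whiskey, Project Golf), so any of them could come first.
Systematically extending each partial ordering one operation at a time and counting, there are 30 complete orderings.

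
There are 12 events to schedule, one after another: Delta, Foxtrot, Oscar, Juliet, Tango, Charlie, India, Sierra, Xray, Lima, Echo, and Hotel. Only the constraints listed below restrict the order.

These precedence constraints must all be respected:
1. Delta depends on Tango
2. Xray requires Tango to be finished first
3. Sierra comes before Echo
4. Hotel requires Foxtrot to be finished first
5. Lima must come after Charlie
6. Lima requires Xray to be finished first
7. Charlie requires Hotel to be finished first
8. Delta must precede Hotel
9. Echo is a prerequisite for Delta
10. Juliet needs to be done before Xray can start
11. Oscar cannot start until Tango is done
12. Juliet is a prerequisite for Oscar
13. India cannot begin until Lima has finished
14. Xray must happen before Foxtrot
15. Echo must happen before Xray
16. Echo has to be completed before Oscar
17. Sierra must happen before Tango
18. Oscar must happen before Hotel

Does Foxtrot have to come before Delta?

Nothing in the constraints links Foxtrot and Delta; they are unordered relative to each other.
A valid ordering placing Delta before Foxtrot exists, so the answer is no.

No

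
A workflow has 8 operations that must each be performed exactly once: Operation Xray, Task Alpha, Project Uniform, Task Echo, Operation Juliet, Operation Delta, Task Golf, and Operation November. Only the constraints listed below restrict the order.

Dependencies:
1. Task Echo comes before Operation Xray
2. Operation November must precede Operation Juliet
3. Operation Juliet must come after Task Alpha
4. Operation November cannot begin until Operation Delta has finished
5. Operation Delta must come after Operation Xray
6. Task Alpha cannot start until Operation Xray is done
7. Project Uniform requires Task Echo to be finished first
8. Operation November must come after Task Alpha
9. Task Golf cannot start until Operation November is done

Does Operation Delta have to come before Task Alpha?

Operation Delta and Task Alpha are not related by any chain of constraints.
So Operation Delta can come before Task Alpha or after — it is not forced.

No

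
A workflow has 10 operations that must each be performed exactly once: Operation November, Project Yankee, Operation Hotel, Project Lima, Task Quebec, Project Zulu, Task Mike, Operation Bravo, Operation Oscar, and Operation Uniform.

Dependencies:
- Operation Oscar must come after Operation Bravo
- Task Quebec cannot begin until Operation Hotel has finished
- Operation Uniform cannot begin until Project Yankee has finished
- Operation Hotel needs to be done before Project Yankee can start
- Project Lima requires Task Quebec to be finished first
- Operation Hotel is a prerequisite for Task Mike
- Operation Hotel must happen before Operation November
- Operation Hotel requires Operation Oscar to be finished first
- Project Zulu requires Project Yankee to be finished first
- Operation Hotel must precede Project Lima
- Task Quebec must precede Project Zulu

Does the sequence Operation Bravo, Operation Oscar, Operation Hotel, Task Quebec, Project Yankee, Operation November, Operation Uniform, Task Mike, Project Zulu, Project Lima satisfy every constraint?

Yes

Going through the constraints one by one, each required predecessor appears earlier in the sequence than its dependent — e.g. Operation Hotel (position 3) is before Project Lima (position 10), as required.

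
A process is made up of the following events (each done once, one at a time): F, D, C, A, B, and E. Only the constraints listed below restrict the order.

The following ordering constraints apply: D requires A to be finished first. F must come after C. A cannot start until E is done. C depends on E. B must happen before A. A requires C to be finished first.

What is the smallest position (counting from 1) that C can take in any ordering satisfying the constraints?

2

The only event forced before C (directly or transitively) is E.
So at minimum 1 event comes before C, putting C no earlier than position 2. That position is achievable by scheduling exactly that predecessor first.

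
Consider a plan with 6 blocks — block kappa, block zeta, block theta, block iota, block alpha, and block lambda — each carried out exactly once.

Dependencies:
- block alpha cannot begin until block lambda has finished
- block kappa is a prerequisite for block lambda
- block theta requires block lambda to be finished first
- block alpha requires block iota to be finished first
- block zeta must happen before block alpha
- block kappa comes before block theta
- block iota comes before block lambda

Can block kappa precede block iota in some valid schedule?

Yes

No chain of constraints runs from block iota to block kappa, so block iota is not required to come first.
So a valid ordering placing block kappa earlier than block iota exists.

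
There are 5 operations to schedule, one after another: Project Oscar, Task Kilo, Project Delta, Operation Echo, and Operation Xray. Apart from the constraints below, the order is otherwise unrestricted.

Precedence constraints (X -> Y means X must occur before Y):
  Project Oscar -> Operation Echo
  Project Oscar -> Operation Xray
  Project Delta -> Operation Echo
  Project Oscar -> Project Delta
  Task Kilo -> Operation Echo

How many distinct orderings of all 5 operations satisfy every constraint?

2 operations have no prerequisites (Project Oscar, Task Kilo), so any of them could come first.
Counting all ways to extend the partial order to a total order gives 11.

11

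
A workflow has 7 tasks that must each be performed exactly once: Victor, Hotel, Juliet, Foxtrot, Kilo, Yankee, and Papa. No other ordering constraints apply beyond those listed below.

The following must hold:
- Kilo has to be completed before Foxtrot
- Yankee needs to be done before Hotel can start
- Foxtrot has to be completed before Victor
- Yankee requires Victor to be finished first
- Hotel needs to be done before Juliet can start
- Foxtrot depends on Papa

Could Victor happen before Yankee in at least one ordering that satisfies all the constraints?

Yes

Victor is actually forced before Yankee by the constraints, so certainly some valid ordering has Victor first.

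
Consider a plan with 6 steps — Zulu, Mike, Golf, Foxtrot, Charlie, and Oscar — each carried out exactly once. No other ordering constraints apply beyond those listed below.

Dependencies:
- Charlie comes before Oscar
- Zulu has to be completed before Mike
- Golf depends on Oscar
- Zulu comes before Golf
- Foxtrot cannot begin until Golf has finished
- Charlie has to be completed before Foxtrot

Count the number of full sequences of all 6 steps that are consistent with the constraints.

12

The steps with no prerequisites are Zulu, Charlie; any of them can be placed first.
Systematically extending each partial ordering one step at a time and counting, there are 12 complete orderings.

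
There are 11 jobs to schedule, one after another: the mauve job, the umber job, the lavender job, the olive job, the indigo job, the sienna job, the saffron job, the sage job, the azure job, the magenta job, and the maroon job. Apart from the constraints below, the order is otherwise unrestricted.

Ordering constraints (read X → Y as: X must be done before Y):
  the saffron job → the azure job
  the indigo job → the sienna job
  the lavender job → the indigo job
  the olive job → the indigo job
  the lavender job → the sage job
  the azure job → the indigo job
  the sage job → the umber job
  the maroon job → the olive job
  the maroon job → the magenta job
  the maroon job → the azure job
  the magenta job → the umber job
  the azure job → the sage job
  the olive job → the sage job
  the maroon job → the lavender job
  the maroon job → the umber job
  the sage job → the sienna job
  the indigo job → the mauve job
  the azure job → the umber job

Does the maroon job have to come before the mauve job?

Yes

Tracing the constraints gives a chain: the maroon job → the lavender job → the indigo job → the mauve job.
That forces the maroon job before the mauve job in every valid schedule.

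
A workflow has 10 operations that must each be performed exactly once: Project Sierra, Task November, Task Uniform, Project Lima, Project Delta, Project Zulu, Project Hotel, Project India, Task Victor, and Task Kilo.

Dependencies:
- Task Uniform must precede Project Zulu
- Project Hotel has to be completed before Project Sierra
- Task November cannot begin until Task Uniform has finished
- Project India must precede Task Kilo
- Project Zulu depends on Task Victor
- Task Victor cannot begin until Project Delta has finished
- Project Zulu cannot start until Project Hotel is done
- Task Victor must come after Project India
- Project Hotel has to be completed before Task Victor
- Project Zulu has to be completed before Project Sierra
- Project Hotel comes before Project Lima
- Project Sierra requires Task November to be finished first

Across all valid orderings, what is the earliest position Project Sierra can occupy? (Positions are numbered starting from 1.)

Every operation that must precede Project Sierra has to come before it. Tracing all chains that end at Project Sierra, those operations are: Task November, Task Uniform, Project Delta, Project Zulu, Project Hotel, Project India, Task Victor — 7 in total.
With 7 mandatory predecessors, the earliest Project Sierra can sit is position 7+1 = 8, and placing just those 7 first achieves it.

8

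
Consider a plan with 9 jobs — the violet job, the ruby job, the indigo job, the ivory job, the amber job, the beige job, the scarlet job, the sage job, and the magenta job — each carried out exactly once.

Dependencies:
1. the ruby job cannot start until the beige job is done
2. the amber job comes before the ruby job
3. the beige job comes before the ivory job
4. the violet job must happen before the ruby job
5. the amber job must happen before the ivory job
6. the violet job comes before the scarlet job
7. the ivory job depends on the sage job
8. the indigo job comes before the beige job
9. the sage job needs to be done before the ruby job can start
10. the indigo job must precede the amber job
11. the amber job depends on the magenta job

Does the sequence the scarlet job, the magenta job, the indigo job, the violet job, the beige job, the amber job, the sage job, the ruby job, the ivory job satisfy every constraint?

Here the violet job comes after the scarlet job.
But one of the constraints requires the violet job before the scarlet job, so this ordering violates it.

No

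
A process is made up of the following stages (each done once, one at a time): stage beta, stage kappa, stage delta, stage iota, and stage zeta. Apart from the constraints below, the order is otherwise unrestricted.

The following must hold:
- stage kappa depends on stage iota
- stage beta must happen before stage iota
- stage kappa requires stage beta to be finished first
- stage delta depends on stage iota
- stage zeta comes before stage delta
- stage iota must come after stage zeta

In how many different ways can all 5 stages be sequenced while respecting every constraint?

4

The stages with no prerequisites are stage beta, stage zeta; any of them can be placed first.
Systematically extending each partial ordering one stage at a time and counting, there are 4 complete orderings.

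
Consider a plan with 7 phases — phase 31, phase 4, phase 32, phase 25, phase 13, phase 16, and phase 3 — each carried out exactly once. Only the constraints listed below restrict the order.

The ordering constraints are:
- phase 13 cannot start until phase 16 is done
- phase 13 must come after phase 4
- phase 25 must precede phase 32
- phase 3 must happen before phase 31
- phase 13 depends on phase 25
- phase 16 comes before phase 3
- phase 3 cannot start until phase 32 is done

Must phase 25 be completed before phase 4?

No

Phase 25 and phase 4 are not related by any chain of constraints.
There exist valid orderings with phase 4 before phase 25, so phase 25 is not required to come first.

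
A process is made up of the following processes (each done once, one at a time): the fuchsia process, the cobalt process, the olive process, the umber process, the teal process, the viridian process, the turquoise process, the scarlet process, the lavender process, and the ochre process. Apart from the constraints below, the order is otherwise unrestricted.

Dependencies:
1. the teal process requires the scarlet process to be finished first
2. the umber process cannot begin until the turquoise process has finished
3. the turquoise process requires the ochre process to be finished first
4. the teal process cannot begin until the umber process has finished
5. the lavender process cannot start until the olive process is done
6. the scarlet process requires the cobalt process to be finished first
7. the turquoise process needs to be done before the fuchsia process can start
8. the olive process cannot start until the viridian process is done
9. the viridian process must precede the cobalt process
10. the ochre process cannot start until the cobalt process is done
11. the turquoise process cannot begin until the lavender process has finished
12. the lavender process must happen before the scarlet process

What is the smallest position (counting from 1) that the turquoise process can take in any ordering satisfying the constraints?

6

The processes that are forced before the turquoise process, directly or transitively, are the cobalt process, the olive process, the viridian process, the lavender process, the ochre process. That's 5 processes.
So at minimum 5 processes come before the turquoise process, putting the turquoise process no earlier than position 6. That position is achievable by scheduling exactly those predecessors first.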